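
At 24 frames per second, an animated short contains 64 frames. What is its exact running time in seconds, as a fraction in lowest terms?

Running time = 64 ÷ (24) = 64 × 1/24 = 8/3 s.

8/3 seconds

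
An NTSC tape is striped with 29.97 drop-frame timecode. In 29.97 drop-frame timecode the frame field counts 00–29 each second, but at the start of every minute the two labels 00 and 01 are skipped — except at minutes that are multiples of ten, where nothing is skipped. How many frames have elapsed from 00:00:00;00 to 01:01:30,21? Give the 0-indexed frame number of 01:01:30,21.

110611

Complete 10-minute blocks: 6, each 17982 frames → 107892.
Remaining 1 whole minute in the current block: 1800 + 0 × 1798 = 1800 frames.
Within the current minute: 30 × 30 + 21 − 2 = 919 (labels ;00/;01 skipped at this minute). Total = 107892 + 1800 + 919 = 110611.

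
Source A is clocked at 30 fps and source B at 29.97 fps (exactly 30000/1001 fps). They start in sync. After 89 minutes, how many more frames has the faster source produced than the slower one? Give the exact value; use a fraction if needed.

160200/1001 frames

89 min = 5340 s.
A emits 30 × 5340 = 160200 frames; B emits 30000/1001 × 5340 = 160200000/1001.
Difference = 160200/1001 frames (≈ 160.0400); B is behind A.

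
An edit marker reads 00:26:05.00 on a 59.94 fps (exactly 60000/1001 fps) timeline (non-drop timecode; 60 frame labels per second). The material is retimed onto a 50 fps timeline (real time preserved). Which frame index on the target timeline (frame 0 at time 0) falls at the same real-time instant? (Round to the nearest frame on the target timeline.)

Source frame index: (0×3600 + 26×60 + 5) × 60 + 0 = 93900.
Real time: 93900 / (60000/1001) = 313313/200 s.
Target frame: (313313/200) × (50) = 313313/4 ≈ 78328.250 → 78328.

frame 78328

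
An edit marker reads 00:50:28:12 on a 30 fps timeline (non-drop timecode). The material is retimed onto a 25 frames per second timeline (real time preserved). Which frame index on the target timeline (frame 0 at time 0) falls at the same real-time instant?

frame 75710

Source frame index: (0×3600 + 50×60 + 28) × 30 + 12 = 90852.
Real time: 90852 / (30) = 15142/5 s.
Target frame: (15142/5) × (25) = 75710.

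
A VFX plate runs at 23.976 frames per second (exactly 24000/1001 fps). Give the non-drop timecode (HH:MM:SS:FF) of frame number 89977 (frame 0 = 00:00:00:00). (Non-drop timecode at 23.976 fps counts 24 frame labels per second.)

01:02:29:01

89977 ÷ 24 = 3749 full seconds, remainder 1 frame.
3749 s = 1 h 2 min 29 s.
Timecode: 01:02:29:01.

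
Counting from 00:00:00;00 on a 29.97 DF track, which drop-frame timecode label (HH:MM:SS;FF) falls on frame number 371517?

03:26:36;09

Ten DF minutes hold 17982 frames, so frame 371517 lies in block 20 (frames 359640–377621) with 11877 frames into that block.
The block's first minute is 1800 frames and the rest 1798 each; 11877 frames reaches minute 6, so 20 × 18 + 6 × 2 = 372 labels have been skipped so far.
Adding those back, label number 371517 + 372 = 371889 at 30 labels/s is 12396 s + 9 f = 3 h 26 min 36 s frame 9, i.e. 03:26:36;09.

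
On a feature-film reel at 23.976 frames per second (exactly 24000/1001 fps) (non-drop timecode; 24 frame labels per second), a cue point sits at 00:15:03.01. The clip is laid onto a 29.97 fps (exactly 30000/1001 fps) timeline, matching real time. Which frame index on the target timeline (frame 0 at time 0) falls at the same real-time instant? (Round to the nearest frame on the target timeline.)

Source frame index: (0×3600 + 15×60 + 3) × 24 + 1 = 21673.
Real time: 21673 / (24000/1001) = 21694673/24000 s.
Target frame: (21694673/24000) × (30000/1001) = 108365/4 ≈ 27091.250 → 27091.

frame 27091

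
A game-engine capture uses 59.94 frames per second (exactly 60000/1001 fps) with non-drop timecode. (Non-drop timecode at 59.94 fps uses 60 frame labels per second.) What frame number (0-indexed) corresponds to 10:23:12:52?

Total seconds to the label: (10 × 3600 + 23 × 60 + 12) = 37392.
Frame index = 37392 × 60 + 52 = 2243572.

2243572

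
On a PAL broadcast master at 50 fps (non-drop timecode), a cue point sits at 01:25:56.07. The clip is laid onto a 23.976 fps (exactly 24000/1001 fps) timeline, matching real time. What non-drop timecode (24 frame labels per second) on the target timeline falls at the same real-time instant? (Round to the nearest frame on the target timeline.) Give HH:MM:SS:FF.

Source frame index: (1×3600 + 25×60 + 56) × 50 + 7 = 257807.
Real time: 257807 / (50) = 257807/50 s.
Target frame: (257807/50) × (24000/1001) = 11249760/91 ≈ 123623.736 → 123624.
At 24 labels/s: frame 123624 → 01:25:51:00.

01:25:51:00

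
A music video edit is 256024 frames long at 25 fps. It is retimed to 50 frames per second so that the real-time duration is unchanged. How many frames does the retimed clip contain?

512048 frames

Target frames = source frames × (target rate / source rate) = 256024 × (50)/(25) = 256024 × 2 = 512048.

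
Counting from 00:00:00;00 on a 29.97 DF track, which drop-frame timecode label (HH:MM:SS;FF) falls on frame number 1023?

Ten DF minutes hold 17982 frames, so frame 1023 lies in block 0 (frames 0–17981) with 1023 frames into that block.
The block's first minute is 1800 frames and the rest 1798 each; 1023 frames reaches minute 0, so 0 × 18 + 0 × 2 = 0 labels have been skipped so far.
Adding those back, label number 1023 + 0 = 1023 at 30 labels/s is 34 s + 3 f = 0 h 0 min 34 s frame 3, i.e. 00:00:34;03.

00:00:34;03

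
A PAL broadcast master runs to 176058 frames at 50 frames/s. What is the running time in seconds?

Running time = 176058 / (50) = 3521.16 s.

3521.16 seconds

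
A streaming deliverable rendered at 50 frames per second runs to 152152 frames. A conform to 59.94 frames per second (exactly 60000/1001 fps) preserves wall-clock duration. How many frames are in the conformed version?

Target frames = source frames × (target rate / source rate) = 152152 × (60000/1001)/(50) = 152152 × 1200/1001 = 182400.

182400 frames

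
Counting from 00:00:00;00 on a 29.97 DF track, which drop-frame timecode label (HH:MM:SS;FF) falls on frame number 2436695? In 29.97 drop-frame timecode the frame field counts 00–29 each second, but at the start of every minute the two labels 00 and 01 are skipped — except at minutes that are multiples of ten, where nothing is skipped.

22:35:04;15

Ten DF minutes hold 17982 frames, so frame 2436695 lies in block 135 (frames 2427570–2445551) with 9125 frames into that block.
The block's first minute is 1800 frames and the rest 1798 each; 9125 frames reaches minute 5, so 135 × 18 + 5 × 2 = 2440 labels have been skipped so far.
Adding those back, label number 2436695 + 2440 = 2439135 at 30 labels/s is 81304 s + 15 f = 22 h 35 min 4 s frame 15, i.e. 22:35:04;15.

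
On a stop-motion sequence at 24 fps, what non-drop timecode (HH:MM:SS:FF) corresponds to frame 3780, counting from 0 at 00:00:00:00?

3780 ÷ 24 = 157 full seconds, remainder 12 frames.
157 s = 0 h 2 min 37 s.
Timecode: 00:02:37:12.

00:02:37:12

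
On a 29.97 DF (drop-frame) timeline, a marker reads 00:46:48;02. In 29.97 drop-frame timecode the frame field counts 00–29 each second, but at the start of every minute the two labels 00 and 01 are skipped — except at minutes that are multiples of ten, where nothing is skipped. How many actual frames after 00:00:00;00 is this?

84158

Complete 10-minute blocks: 4, each 17982 frames → 71928.
Remaining 6 whole minutes in the current block: 1800 + 5 × 1798 = 10790 frames.
Within the current minute: 48 × 30 + 2 − 2 = 1440 (labels ;00/;01 skipped at this minute). Total = 71928 + 10790 + 1440 = 84158.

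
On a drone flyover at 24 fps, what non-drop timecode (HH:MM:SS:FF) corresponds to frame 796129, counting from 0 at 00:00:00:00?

09:12:52:01

796129 ÷ 24 = 33172 full seconds, remainder 1 frame.
33172 s = 9 h 12 min 52 s.
Timecode: 09:12:52:01.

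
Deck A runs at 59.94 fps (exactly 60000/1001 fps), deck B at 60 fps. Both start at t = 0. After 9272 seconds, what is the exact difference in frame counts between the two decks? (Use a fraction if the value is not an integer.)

A emits 60000/1001 × 9272 = 556320000/1001 frames; B emits 60 × 9272 = 556320.
Difference = 556320/1001 frames (≈ 555.7642); B is ahead of A.

556320/1001 frames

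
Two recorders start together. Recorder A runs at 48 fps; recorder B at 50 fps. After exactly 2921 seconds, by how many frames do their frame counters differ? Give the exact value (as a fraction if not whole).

A emits 48 × 2921 = 140208 frames; B emits 50 × 2921 = 146050.
Difference = 5842 frames; B is ahead of A.

5842 frames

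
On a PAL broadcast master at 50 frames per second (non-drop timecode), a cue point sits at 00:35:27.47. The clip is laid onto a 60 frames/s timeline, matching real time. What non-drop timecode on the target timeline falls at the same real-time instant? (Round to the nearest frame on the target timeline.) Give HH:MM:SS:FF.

00:35:27:56

Source frame index: (0×3600 + 35×60 + 27) × 50 + 47 = 106397.
Real time: 106397 / (50) = 106397/50 s.
Target frame: (106397/50) × (60) = 638382/5 ≈ 127676.400 → 127676.
At 60 labels/s: frame 127676 → 00:35:27:56.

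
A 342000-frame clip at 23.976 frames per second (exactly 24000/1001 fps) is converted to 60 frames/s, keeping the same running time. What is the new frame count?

855855 frames

Target frames = source frames × (target rate / source rate) = 342000 × (60)/(24000/1001) = 342000 × 1001/400 = 855855.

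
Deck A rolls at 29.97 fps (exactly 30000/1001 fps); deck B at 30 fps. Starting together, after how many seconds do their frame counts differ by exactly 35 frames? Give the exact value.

The gap grows by |30 − 30000/1001| = 30/1001 frames per second.
Time for a 35-frame gap: 35 ÷ (30/1001) = 7007/6 s.

7007/6 seconds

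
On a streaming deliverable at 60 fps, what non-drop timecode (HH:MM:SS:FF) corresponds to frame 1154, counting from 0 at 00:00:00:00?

00:00:19:14

1154 ÷ 60 = 19 full seconds, remainder 14 frames.
19 s = 0 h 0 min 19 s.
Timecode: 00:00:19:14.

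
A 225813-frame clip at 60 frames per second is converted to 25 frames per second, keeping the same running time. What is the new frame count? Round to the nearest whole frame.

Frames at target rate = 225813 × (25) / (60) = 376355/4 ≈ 94088.750.
Nearest whole frame: 94089.

94089 frames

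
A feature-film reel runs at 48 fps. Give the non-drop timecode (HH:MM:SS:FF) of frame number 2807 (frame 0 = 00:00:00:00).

00:00:58:23

2807 ÷ 48 = 58 full seconds, remainder 23 frames.
58 s = 0 h 0 min 58 s.
Timecode: 00:00:58:23.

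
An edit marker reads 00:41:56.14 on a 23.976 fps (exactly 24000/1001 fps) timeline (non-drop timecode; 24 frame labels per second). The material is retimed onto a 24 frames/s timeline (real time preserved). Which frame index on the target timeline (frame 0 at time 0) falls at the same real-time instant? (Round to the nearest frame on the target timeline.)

Source frame index: (0×3600 + 41×60 + 56) × 24 + 14 = 60398.
Real time: 60398 / (24000/1001) = 30229199/12000 s.
Target frame: (30229199/12000) × (24) = 30229199/500 ≈ 60458.398 → 60458.

frame 60458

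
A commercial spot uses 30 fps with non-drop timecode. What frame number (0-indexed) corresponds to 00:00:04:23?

143

Total seconds to the label: (0 × 3600 + 0 × 60 + 4) = 4.
Frame index = 4 × 30 + 23 = 143.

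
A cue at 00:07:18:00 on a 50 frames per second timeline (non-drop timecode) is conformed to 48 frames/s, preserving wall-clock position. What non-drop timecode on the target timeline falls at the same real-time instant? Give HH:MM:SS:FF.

00:07:18:00

Source frame index: (0×3600 + 7×60 + 18) × 50 + 0 = 21900.
Real time: 21900 / (50) = 438 s.
Target frame: (438) × (48) = 21024.
At 48 labels/s: frame 21024 → 00:07:18:00.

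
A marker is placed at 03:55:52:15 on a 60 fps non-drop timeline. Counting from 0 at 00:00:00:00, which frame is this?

Total seconds to the label: (3 × 3600 + 55 × 60 + 52) = 14152.
Frame index = 14152 × 60 + 15 = 849135.

frame 849135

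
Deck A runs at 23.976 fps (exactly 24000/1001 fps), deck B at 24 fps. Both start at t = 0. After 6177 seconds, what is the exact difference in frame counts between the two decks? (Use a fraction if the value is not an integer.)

A emits 24000/1001 × 6177 = 148248000/1001 frames; B emits 24 × 6177 = 148248.
Difference = 148248/1001 frames (≈ 148.0999); B is ahead of A.

148248/1001 frames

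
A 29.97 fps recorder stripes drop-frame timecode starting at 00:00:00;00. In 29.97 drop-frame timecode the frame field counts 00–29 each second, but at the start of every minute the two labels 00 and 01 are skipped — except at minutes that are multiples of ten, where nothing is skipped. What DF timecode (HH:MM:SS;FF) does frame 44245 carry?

Each 10-minute DF block holds 10 × 60 × 30 − 9 × 2 = 17982 frames. 44245 ÷ 17982 → 2 full blocks, remainder 8281.
Within the partial block the first minute is 1800 frames and each further minute 1798, so 4 further minute boundaries passed. Total skipped labels = 18 × 2 + 2 × 4 = 44.
Non-drop label index = 44245 + 44 = 44289; at 30 labels/s that is 00:24:36:09, i.e. DF 00:24:36;09.

00:24:36;09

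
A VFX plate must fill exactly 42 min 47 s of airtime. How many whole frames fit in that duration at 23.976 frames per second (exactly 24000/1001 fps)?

61546 frames

42 min 47 s = 2567 s.
Frames = 2567 × 24000/1001 = 61608000/1001 ≈ 61546.4535.
Complete frames: 61546.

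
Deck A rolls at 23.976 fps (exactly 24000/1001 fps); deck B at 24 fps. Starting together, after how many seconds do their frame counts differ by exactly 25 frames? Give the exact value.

25025/24 seconds

The gap grows by |24 − 24000/1001| = 24/1001 frames per second.
Time for a 25-frame gap: 25 ÷ (24/1001) = 25025/24 s.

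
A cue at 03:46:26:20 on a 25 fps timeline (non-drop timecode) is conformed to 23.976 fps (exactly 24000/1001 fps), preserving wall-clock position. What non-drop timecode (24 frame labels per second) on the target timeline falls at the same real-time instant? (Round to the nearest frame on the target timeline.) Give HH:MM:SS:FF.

Source frame index: (3×3600 + 46×60 + 26) × 25 + 20 = 339670.
Real time: 339670 / (25) = 67934/5 s.
Target frame: (67934/5) × (24000/1001) = 326083200/1001 ≈ 325757.443 → 325757.
At 24 labels/s: frame 325757 → 03:46:13:05.

03:46:13:05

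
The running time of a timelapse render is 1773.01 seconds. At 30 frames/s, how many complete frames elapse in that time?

53190 frames

Frames = 1773.01 × 30 = 531903/10 ≈ 53190.3000.
Complete frames: 53190.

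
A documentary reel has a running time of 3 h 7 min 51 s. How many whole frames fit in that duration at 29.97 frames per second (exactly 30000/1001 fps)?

3 h 7 min 51 s = 11271 s.
Frames = 11271 × 30000/1001 = 26010000/77 ≈ 337792.2078.
Complete frames: 337792.

337792 frames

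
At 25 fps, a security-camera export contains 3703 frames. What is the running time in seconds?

Running time = 3703 / (25) = 148.12 s.

148.12 seconds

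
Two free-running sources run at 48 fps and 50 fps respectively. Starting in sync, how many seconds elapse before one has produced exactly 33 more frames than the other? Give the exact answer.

16.5 seconds

The gap grows by |50 − 48| = 2 frames per second.
Time for a 33-frame gap: 33 ÷ (2) = 16.5 s.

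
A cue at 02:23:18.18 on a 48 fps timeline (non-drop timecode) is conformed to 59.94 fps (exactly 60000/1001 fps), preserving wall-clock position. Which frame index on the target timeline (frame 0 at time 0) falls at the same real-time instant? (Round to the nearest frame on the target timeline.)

frame 515387

Source frame index: (2×3600 + 23×60 + 18) × 48 + 18 = 412722.
Real time: 412722 / (48) = 68787/8 s.
Target frame: (68787/8) × (60000/1001) = 515902500/1001 ≈ 515387.113 → 515387.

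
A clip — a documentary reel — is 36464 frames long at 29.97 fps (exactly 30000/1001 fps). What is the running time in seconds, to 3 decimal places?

Running time = 36464 × 1001/30000 = 2281279/1875 s ≈ 1216.682 s.

1216.682 seconds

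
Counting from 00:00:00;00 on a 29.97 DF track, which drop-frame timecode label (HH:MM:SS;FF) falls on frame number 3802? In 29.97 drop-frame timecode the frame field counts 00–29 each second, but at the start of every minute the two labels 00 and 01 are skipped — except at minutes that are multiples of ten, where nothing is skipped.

Each 10-minute DF block holds 10 × 60 × 30 − 9 × 2 = 17982 frames. 3802 ÷ 17982 → 0 full blocks, remainder 3802.
Within the partial block the first minute is 1800 frames and each further minute 1798, so 2 further minute boundaries passed. Total skipped labels = 18 × 0 + 2 × 2 = 4.
Non-drop label index = 3802 + 4 = 3806; at 30 labels/s that is 00:02:06:26, i.e. DF 00:02:06;26.

00:02:06;26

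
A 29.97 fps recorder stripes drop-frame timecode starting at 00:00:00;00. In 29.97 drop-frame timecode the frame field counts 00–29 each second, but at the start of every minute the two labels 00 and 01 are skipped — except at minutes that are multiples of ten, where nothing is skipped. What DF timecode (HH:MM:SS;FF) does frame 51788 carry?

Each 10-minute DF block holds 10 × 60 × 30 − 9 × 2 = 17982 frames. 51788 ÷ 17982 → 2 full blocks, remainder 15824.
Within the partial block the first minute is 1800 frames and each further minute 1798, so 8 further minute boundaries passed. Total skipped labels = 18 × 2 + 2 × 8 = 52.
Non-drop label index = 51788 + 52 = 51840; at 30 labels/s that is 00:28:48:00, i.e. DF 00:28:48;00.

00:28:48;00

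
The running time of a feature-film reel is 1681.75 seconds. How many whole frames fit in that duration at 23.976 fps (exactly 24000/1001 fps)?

40321 frames

Frames = 1681.75 × 24000/1001 = 5766000/143 ≈ 40321.6783.
Complete frames: 40321.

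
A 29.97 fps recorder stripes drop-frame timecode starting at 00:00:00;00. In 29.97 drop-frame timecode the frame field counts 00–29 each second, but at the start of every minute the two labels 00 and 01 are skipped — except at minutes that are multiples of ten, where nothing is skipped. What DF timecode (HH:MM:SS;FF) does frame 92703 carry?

Each 10-minute DF block holds 10 × 60 × 30 − 9 × 2 = 17982 frames. 92703 ÷ 17982 → 5 full blocks, remainder 2793.
Within the partial block the first minute is 1800 frames and each further minute 1798, so 1 further minute boundary passed. Total skipped labels = 18 × 5 + 2 × 1 = 92.
Non-drop label index = 92703 + 92 = 92795; at 30 labels/s that is 00:51:33:05, i.e. DF 00:51:33;05.

00:51:33;05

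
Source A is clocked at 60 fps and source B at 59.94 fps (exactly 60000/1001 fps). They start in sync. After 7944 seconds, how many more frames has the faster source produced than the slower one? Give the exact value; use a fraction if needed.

476640/1001 frames

A emits 60 × 7944 = 476640 frames; B emits 60000/1001 × 7944 = 476640000/1001.
Difference = 476640/1001 frames (≈ 476.1638); B is behind A.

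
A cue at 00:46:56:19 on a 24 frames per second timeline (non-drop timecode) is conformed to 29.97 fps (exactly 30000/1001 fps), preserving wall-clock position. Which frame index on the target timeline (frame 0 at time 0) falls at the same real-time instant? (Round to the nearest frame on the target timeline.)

Source frame index: (0×3600 + 46×60 + 56) × 24 + 19 = 67603.
Real time: 67603 / (24) = 67603/24 s.
Target frame: (67603/24) × (30000/1001) = 84503750/1001 ≈ 84419.331 → 84419.

frame 84419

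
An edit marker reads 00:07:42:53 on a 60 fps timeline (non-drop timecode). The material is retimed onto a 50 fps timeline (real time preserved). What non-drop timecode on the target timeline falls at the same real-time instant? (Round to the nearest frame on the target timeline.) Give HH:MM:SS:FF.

00:07:42:44

Source frame index: (0×3600 + 7×60 + 42) × 60 + 53 = 27773.
Real time: 27773 / (60) = 27773/60 s.
Target frame: (27773/60) × (50) = 138865/6 ≈ 23144.167 → 23144.
At 50 labels/s: frame 23144 → 00:07:42:44.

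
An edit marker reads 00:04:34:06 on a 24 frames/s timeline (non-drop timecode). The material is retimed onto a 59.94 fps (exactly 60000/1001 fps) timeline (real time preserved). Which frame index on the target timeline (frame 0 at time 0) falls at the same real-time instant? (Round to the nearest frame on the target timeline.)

frame 16439

Source frame index: (0×3600 + 4×60 + 34) × 24 + 6 = 6582.
Real time: 6582 / (24) = 1097/4 s.
Target frame: (1097/4) × (60000/1001) = 16455000/1001 ≈ 16438.561 → 16439.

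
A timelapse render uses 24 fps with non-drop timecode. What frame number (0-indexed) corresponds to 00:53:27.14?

76982

Total seconds to the label: (0 × 3600 + 53 × 60 + 27) = 3207.
Frame index = 3207 × 24 + 14 = 76982.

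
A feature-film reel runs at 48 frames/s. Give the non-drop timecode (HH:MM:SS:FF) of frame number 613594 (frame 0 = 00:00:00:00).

03:33:03:10

613594 ÷ 48 = 12783 full seconds, remainder 10 frames.
12783 s = 3 h 33 min 3 s.
Timecode: 03:33:03:10.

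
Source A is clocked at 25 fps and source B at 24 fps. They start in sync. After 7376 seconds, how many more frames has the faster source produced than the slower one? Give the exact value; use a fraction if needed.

7376 frames

A emits 25 × 7376 = 184400 frames; B emits 24 × 7376 = 177024.
Difference = 7376 frames; B is behind A.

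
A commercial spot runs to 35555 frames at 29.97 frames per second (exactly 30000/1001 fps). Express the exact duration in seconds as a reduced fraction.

7118111/6000 seconds

Running time = 35555 ÷ (30000/1001) = 35555 × 1001/30000 = 7118111/6000 s.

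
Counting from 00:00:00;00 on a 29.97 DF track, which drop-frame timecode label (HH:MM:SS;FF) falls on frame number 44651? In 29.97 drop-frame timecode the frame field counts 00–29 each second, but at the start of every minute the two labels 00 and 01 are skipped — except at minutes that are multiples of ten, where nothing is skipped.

00:24:49;25

Each 10-minute DF block holds 10 × 60 × 30 − 9 × 2 = 17982 frames. 44651 ÷ 17982 → 2 full blocks, remainder 8687.
Within the partial block the first minute is 1800 frames and each further minute 1798, so 4 further minute boundaries passed. Total skipped labels = 18 × 2 + 2 × 4 = 44.
Non-drop label index = 44651 + 44 = 44695; at 30 labels/s that is 00:24:49:25, i.e. DF 00:24:49;25.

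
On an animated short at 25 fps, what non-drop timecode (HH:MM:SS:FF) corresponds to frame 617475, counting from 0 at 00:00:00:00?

617475 ÷ 25 = 24699 full seconds, remainder 0 frames.
24699 s = 6 h 51 min 39 s.
Timecode: 06:51:39:00.

06:51:39:00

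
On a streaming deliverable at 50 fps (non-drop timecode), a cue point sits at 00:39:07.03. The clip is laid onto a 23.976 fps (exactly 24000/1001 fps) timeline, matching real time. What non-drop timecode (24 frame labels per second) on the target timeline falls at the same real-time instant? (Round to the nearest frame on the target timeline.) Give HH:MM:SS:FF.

00:39:04:17

Source frame index: (0×3600 + 39×60 + 7) × 50 + 3 = 117353.
Real time: 117353 / (50) = 117353/50 s.
Target frame: (117353/50) × (24000/1001) = 56329440/1001 ≈ 56273.167 → 56273.
At 24 labels/s: frame 56273 → 00:39:04:17.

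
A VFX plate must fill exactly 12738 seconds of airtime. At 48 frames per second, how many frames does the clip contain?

Frames = 12738 × 48 = 611424.

611424 frames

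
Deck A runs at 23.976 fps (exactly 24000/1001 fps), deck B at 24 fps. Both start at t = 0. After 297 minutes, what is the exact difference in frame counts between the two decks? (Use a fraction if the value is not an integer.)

297 min = 17820 s.
A emits 24000/1001 × 17820 = 38880000/91 frames; B emits 24 × 17820 = 427680.
Difference = 38880/91 frames (≈ 427.2527); B is ahead of A.

38880/91 frames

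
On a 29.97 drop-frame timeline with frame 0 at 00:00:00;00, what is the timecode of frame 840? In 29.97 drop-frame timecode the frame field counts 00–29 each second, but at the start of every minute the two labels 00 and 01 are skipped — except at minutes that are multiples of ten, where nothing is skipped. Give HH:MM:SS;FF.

Each 10-minute DF block holds 10 × 60 × 30 − 9 × 2 = 17982 frames. 840 ÷ 17982 → 0 full blocks, remainder 840.
Within the partial block the first minute is 1800 frames and each further minute 1798, so 0 further minute boundaries passed. Total skipped labels = 18 × 0 + 2 × 0 = 0.
Non-drop label index = 840 + 0 = 840; at 30 labels/s that is 00:00:28:00, i.e. DF 00:00:28;00.

00:00:28;00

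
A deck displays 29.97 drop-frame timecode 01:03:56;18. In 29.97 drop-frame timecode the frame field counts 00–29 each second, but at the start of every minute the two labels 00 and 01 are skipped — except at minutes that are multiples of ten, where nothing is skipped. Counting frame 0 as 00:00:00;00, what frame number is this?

As if non-drop at 30 labels/s: (1 × 3600 + 3 × 60 + 56) × 30 + 18 = 115098.
Minute boundaries passed: 63; those not divisible by 10: 63 − 6 = 57; dropped labels = 2 × 57 = 114.
Actual frame index = 115098 − 114 = 114984.

114984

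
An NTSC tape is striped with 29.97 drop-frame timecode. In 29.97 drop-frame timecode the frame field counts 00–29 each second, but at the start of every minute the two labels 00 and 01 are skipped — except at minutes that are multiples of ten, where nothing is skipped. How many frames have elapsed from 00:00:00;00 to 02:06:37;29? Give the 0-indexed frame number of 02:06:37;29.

Complete 10-minute blocks: 12, each 17982 frames → 215784.
Remaining 6 whole minutes in the current block: 1800 + 5 × 1798 = 10790 frames.
Within the current minute: 37 × 30 + 29 − 2 = 1137 (labels ;00/;01 skipped at this minute). Total = 215784 + 10790 + 1137 = 227711.

227711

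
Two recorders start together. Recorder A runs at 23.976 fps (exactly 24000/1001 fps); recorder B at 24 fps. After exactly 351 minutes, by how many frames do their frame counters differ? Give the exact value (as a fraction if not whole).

351 min = 21060 s.
A emits 24000/1001 × 21060 = 38880000/77 frames; B emits 24 × 21060 = 505440.
Difference = 38880/77 frames (≈ 504.9351); B is ahead of A.

38880/77 frames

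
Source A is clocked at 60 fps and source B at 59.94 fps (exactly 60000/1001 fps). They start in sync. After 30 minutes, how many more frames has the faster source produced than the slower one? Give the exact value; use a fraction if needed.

108000/1001 frames

30 min = 1800 s.
A emits 60 × 1800 = 108000 frames; B emits 60000/1001 × 1800 = 108000000/1001.
Difference = 108000/1001 frames (≈ 107.8921); B is behind A.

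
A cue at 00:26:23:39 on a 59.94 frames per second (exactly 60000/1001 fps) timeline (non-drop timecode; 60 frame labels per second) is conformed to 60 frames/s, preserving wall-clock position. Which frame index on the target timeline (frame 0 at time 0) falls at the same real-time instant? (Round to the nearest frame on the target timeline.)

Source frame index: (0×3600 + 26×60 + 23) × 60 + 39 = 95019.
Real time: 95019 / (60000/1001) = 31704673/20000 s.
Target frame: (31704673/20000) × (60) = 95114019/1000 ≈ 95114.019 → 95114.

frame 95114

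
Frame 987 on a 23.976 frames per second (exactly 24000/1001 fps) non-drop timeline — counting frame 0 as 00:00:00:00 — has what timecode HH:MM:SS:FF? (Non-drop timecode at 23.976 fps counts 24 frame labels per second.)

00:00:41:03

987 ÷ 24 = 41 full seconds, remainder 3 frames.
41 s = 0 h 0 min 41 s.
Timecode: 00:00:41:03.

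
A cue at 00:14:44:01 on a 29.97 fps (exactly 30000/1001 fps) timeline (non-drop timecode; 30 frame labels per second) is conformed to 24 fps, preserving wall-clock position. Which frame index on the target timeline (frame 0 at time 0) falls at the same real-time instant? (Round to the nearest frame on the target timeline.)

Source frame index: (0×3600 + 14×60 + 44) × 30 + 1 = 26521.
Real time: 26521 / (30000/1001) = 26547521/30000 s.
Target frame: (26547521/30000) × (24) = 26547521/1250 ≈ 21238.017 → 21238.

frame 21238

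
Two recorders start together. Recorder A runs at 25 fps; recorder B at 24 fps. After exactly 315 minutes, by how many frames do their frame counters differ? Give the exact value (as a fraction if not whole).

315 min = 18900 s.
A emits 25 × 18900 = 472500 frames; B emits 24 × 18900 = 453600.
Difference = 18900 frames; B is behind A.

18900 frames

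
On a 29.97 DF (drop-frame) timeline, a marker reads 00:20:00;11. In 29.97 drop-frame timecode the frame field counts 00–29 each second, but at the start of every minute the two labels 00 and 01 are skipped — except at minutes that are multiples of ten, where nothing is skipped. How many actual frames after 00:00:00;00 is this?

35975

As if non-drop at 30 labels/s: (0 × 3600 + 20 × 60 + 0) × 30 + 11 = 36011.
Minute boundaries passed: 20; those not divisible by 10: 20 − 2 = 18; dropped labels = 2 × 18 = 36.
Actual frame index = 36011 − 36 = 35975.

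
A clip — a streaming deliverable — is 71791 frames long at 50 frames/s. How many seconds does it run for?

1435.82 seconds

Running time = 71791 / (50) = 1435.82 s.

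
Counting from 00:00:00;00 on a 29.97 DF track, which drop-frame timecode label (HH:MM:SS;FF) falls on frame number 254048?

Ten DF minutes hold 17982 frames, so frame 254048 lies in block 14 (frames 251748–269729) with 2300 frames into that block.
The block's first minute is 1800 frames and the rest 1798 each; 2300 frames reaches minute 1, so 14 × 18 + 1 × 2 = 254 labels have been skipped so far.
Adding those back, label number 254048 + 254 = 254302 at 30 labels/s is 8476 s + 22 f = 2 h 21 min 16 s frame 22, i.e. 02:21:16;22.

02:21:16;22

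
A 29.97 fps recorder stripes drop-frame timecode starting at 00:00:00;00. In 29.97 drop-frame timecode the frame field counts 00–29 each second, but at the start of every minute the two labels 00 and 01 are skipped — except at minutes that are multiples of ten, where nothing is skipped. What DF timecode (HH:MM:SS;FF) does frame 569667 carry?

05:16:47;27

Each 10-minute DF block holds 10 × 60 × 30 − 9 × 2 = 17982 frames. 569667 ÷ 17982 → 31 full blocks, remainder 12225.
Within the partial block the first minute is 1800 frames and each further minute 1798, so 6 further minute boundaries passed. Total skipped labels = 18 × 31 + 2 × 6 = 570.
Non-drop label index = 569667 + 570 = 570237; at 30 labels/s that is 05:16:47:27, i.e. DF 05:16:47;27.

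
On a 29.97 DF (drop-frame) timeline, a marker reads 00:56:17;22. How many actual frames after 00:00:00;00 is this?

As if non-drop at 30 labels/s: (0 × 3600 + 56 × 60 + 17) × 30 + 22 = 101332.
Minute boundaries passed: 56; those not divisible by 10: 56 − 5 = 51; dropped labels = 2 × 51 = 102.
Actual frame index = 101332 − 102 = 101230.

101230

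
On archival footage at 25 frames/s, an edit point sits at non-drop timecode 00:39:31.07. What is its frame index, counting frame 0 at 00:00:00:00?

Total seconds to the label: (0 × 3600 + 39 × 60 + 31) = 2371.
Frame index = 2371 × 25 + 7 = 59282.

59282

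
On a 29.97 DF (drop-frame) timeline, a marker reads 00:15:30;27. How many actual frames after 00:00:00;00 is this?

Complete 10-minute blocks: 1, each 17982 frames → 17982.
Remaining 5 whole minutes in the current block: 1800 + 4 × 1798 = 8992 frames.
Within the current minute: 30 × 30 + 27 − 2 = 925 (labels ;00/;01 skipped at this minute). Total = 17982 + 8992 + 925 = 27899.

27899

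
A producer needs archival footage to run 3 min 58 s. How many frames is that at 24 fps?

3 min 58 s = 238 s.
Frames = 238 × 24 = 5712.

5712 frames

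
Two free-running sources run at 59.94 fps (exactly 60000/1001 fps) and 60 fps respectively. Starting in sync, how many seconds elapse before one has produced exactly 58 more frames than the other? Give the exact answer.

The gap grows by |60 − 60000/1001| = 60/1001 frames per second.
Time for a 58-frame gap: 58 ÷ (60/1001) = 29029/30 s.

29029/30 seconds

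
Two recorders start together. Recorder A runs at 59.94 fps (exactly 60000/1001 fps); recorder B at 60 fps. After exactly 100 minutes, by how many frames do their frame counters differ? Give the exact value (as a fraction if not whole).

360000/1001 frames

100 min = 6000 s.
A emits 60000/1001 × 6000 = 360000000/1001 frames; B emits 60 × 6000 = 360000.
Difference = 360000/1001 frames (≈ 359.6404); B is ahead of A.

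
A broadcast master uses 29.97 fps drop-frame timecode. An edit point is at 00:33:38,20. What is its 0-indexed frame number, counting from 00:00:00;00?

60500

Complete 10-minute blocks: 3, each 17982 frames → 53946.
Remaining 3 whole minutes in the current block: 1800 + 2 × 1798 = 5396 frames.
Within the current minute: 38 × 30 + 20 − 2 = 1158 (labels ;00/;01 skipped at this minute). Total = 53946 + 5396 + 1158 = 60500.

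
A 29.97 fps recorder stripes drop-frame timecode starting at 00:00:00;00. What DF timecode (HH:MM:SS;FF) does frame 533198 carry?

04:56:31;02

Each 10-minute DF block holds 10 × 60 × 30 − 9 × 2 = 17982 frames. 533198 ÷ 17982 → 29 full blocks, remainder 11720.
Within the partial block the first minute is 1800 frames and each further minute 1798, so 6 further minute boundaries passed. Total skipped labels = 18 × 29 + 2 × 6 = 534.
Non-drop label index = 533198 + 534 = 533732; at 30 labels/s that is 04:56:31:02, i.e. DF 04:56:31;02.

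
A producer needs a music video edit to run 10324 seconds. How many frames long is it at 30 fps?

309720 frames

Frames = 10324 × 30 = 309720.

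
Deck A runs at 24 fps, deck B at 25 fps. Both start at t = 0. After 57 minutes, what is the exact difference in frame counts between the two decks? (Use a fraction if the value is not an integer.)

3420 frames

57 min = 3420 s.
A emits 24 × 3420 = 82080 frames; B emits 25 × 3420 = 85500.
Difference = 3420 frames; B is ahead of A.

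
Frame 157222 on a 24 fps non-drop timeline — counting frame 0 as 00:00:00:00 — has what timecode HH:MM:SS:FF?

01:49:10:22

157222 ÷ 24 = 6550 full seconds, remainder 22 frames.
6550 s = 1 h 49 min 10 s.
Timecode: 01:49:10:22.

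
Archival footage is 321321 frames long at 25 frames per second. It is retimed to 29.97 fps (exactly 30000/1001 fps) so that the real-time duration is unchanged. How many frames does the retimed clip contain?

Target frames = source frames × (target rate / source rate) = 321321 × (30000/1001)/(25) = 321321 × 1200/1001 = 385200.

385200 frames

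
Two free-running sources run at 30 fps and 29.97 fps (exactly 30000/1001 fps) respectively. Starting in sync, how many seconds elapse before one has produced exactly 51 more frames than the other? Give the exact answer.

1701.7 seconds

The gap grows by |30000/1001 − 30| = 30/1001 frames per second.
Time for a 51-frame gap: 51 ÷ (30/1001) = 1701.7 s.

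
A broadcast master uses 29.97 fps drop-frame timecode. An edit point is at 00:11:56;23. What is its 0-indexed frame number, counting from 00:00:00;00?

Complete 10-minute blocks: 1, each 17982 frames → 17982.
Remaining 1 whole minute in the current block: 1800 + 0 × 1798 = 1800 frames.
Within the current minute: 56 × 30 + 23 − 2 = 1701 (labels ;00/;01 skipped at this minute). Total = 17982 + 1800 + 1701 = 21483.

21483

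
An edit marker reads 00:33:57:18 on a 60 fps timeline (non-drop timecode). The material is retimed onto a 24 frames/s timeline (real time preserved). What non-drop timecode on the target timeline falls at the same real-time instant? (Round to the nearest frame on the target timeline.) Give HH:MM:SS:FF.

Source frame index: (0×3600 + 33×60 + 57) × 60 + 18 = 122238.
Real time: 122238 / (60) = 20373/10 s.
Target frame: (20373/10) × (24) = 244476/5 ≈ 48895.200 → 48895.
At 24 labels/s: frame 48895 → 00:33:57:07.

00:33:57:07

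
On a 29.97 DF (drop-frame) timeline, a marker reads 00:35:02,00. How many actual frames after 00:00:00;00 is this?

62996

Complete 10-minute blocks: 3, each 17982 frames → 53946.
Remaining 5 whole minutes in the current block: 1800 + 4 × 1798 = 8992 frames.
Within the current minute: 2 × 30 + 0 − 2 = 58 (labels ;00/;01 skipped at this minute). Total = 53946 + 8992 + 58 = 62996.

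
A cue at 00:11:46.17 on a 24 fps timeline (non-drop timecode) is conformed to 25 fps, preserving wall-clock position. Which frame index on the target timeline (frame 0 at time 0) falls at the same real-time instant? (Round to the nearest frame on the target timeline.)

frame 17668

Source frame index: (0×3600 + 11×60 + 46) × 24 + 17 = 16961.
Real time: 16961 / (24) = 16961/24 s.
Target frame: (16961/24) × (25) = 424025/24 ≈ 17667.708 → 17668.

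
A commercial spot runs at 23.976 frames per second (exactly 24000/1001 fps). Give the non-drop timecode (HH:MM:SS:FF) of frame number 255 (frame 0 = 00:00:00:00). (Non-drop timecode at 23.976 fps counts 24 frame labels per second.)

00:00:10:15

255 ÷ 24 = 10 full seconds, remainder 15 frames.
10 s = 0 h 0 min 10 s.
Timecode: 00:00:10:15.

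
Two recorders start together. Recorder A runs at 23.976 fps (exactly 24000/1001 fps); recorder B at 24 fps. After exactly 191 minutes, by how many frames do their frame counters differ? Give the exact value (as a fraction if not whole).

275040/1001 frames

191 min = 11460 s.
A emits 24000/1001 × 11460 = 275040000/1001 frames; B emits 24 × 11460 = 275040.
Difference = 275040/1001 frames (≈ 274.7652); B is ahead of A.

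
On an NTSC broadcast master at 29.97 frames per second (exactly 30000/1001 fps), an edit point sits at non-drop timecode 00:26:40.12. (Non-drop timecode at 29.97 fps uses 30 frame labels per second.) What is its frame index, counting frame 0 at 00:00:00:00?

Total seconds to the label: (0 × 3600 + 26 × 60 + 40) = 1600.
Frame index = 1600 × 30 + 12 = 48012.

frame 48012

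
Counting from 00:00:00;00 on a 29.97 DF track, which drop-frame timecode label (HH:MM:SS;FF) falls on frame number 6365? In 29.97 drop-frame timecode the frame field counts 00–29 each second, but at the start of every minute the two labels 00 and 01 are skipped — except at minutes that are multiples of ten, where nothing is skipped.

Ten DF minutes hold 17982 frames, so frame 6365 lies in block 0 (frames 0–17981) with 6365 frames into that block.
The block's first minute is 1800 frames and the rest 1798 each; 6365 frames reaches minute 3, so 0 × 18 + 3 × 2 = 6 labels have been skipped so far.
Adding those back, label number 6365 + 6 = 6371 at 30 labels/s is 212 s + 11 f = 0 h 3 min 32 s frame 11, i.e. 00:03:32;11.

00:03:32;11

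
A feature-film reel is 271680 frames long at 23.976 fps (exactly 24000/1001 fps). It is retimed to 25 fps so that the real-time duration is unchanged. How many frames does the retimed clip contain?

Target frames = source frames × (target rate / source rate) = 271680 × (25)/(24000/1001) = 271680 × 1001/960 = 283283.

283283 frames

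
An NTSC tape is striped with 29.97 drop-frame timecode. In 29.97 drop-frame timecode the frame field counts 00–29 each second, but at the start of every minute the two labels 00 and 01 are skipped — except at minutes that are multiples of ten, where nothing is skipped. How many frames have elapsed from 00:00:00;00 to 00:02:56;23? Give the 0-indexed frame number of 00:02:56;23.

5299

Complete 10-minute blocks: 0, each 17982 frames → 0.
Remaining 2 whole minutes in the current block: 1800 + 1 × 1798 = 3598 frames.
Within the current minute: 56 × 30 + 23 − 2 = 1701 (labels ;00/;01 skipped at this minute). Total = 0 + 3598 + 1701 = 5299.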